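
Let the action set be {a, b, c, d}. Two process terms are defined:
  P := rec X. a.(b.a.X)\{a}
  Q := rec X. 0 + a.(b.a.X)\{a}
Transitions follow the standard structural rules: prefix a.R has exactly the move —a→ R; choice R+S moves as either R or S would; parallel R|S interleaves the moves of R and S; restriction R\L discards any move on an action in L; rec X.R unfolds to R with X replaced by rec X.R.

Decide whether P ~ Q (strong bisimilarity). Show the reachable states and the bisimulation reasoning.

P's transition system — 3 states:
  s0 = rec X. a.(b.a.X)\{a} has moves —a→ s1
  s1 = (b.a.(rec X. a.(b.a.X)\{a}))\{a} has moves —b→ s2
  s2 = (a.(rec X. a.(b.a.X)\{a}))\{a} has moves stopped
Q's transition system — 3 states:
  t0 = rec X. 0 + a.(b.a.X)\{a} has moves —a→ t1
  t1 = (b.a.(rec X. 0 + a.(b.a.X)\{a}))\{a} has moves —b→ t2
  t2 = (a.(rec X. 0 + a.(b.a.X)\{a}))\{a} has moves stopped
Bisimilarity quotient blocks:
  B0 = {s0, t0}
  B1 = {s1, t1}
  B2 = {s2, t2}
s0 ∈ B0, t0 ∈ B0 → same block

YES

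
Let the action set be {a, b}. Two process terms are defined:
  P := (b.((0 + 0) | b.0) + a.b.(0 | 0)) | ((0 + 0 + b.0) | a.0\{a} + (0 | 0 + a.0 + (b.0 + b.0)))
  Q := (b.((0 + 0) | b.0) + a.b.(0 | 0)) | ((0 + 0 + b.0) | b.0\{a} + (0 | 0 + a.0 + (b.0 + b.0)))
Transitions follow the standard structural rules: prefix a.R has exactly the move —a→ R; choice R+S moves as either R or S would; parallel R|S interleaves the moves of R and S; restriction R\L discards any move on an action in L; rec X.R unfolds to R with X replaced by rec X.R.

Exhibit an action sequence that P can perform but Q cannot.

baa

P's transition system — 25 states:
  p0 = (b.((0 + 0) | b.0) + a.b.(0 | 0)) | ((0 + 0 + b.0) | a.0\{a} + (0 | 0 + a.0 + (b.0 + b.0))) :: =a=> p1, =a=> p2, =a=> p3, =b=> p2, =b=> p4, =b=> p5
  p1 = (b.((0 + 0) | b.0) + a.b.(0 | 0)) | ((0 + 0 + b.0) | 0\{a}) :: =a=> p6, =b=> p7, =b=> p8
  p2 = (b.((0 + 0) | b.0) + a.b.(0 | 0)) | 0 :: =a=> p9, =b=> p10
  p3 = b.(0 | 0) | ((0 + 0 + b.0) | a.0\{a} + (0 | 0 + a.0 + (b.0 + b.0))) :: =a=> p6, =a=> p9, =b=> p11, =b=> p12, =b=> p9
  p4 = (0 + 0) | b.0 | ((0 + 0 + b.0) | a.0\{a} + (0 | 0 + a.0 + (b.0 + b.0))) :: =a=> p10, =a=> p7, =b=> p10, =b=> p13, =b=> p14
  p5 = (b.((0 + 0) | b.0) + a.b.(0 | 0)) | (0 | a.0\{a}) :: =a=> p12, =a=> p8, =b=> p14
  p6 = b.(0 | 0) | ((0 + 0 + b.0) | 0\{a}) :: =b=> p15, =b=> p16
  p7 = (0 + 0) | b.0 | ((0 + 0 + b.0) | 0\{a}) :: =b=> p17, =b=> p18
  p8 = (b.((0 + 0) | b.0) + a.b.(0 | 0)) | (0 | 0\{a}) :: =a=> p16, =b=> p18
  p9 = b.(0 | 0) | 0 :: =b=> p19
  p10 = (0 + 0) | b.0 | 0 :: =b=> p20
  p11 = 0 | 0 | ((0 + 0 + b.0) | a.0\{a} + (0 | 0 + a.0 + (b.0 + b.0))) :: =a=> p15, =a=> p19, =b=> p19, =b=> p21
  p12 = b.(0 | 0) | (0 | a.0\{a}) :: =a=> p16, =b=> p21
  p13 = (0 + 0) | 0 | ((0 + 0 + b.0) | a.0\{a} + (0 | 0 + a.0 + (b.0 + b.0))) :: =a=> p17, =a=> p20, =b=> p20, =b=> p22
  p14 = (0 + 0) | b.0 | (0 | a.0\{a}) :: =a=> p18, =b=> p22
  p15 = 0 | 0 | ((0 + 0 + b.0) | 0\{a}) :: =b=> p23
  p16 = b.(0 | 0) | (0 | 0\{a}) :: =b=> p23
  p17 = (0 + 0) | 0 | ((0 + 0 + b.0) | 0\{a}) :: =b=> p24
  p18 = (0 + 0) | b.0 | (0 | 0\{a}) :: =b=> p24
  p19 = 0 | 0 | 0 :: ∅
  p20 = (0 + 0) | 0 | 0 :: ∅
  p21 = 0 | 0 | (0 | a.0\{a}) :: =a=> p23
  p22 = (0 + 0) | 0 | (0 | a.0\{a}) :: =a=> p24
  p23 = 0 | 0 | (0 | 0\{a}) :: ∅
  p24 = (0 + 0) | 0 | (0 | 0\{a}) :: ∅
Q's transition system — 25 states:
  q0 = (b.((0 + 0) | b.0) + a.b.(0 | 0)) | ((0 + 0 + b.0) | b.0\{a} + (0 | 0 + a.0 + (b.0 + b.0))) :: =a=> q1, =a=> q2, =b=> q1, =b=> q3, =b=> q4, =b=> q5
  q1 = (b.((0 + 0) | b.0) + a.b.(0 | 0)) | 0 :: =a=> q6, =b=> q7
  q2 = b.(0 | 0) | ((0 + 0 + b.0) | b.0\{a} + (0 | 0 + a.0 + (b.0 + b.0))) :: =a=> q6, =b=> q10, =b=> q6, =b=> q8, =b=> q9
  q3 = (0 + 0) | b.0 | ((0 + 0 + b.0) | b.0\{a} + (0 | 0 + a.0 + (b.0 + b.0))) :: =a=> q7, =b=> q11, =b=> q12, =b=> q13, =b=> q7
  q4 = (b.((0 + 0) | b.0) + a.b.(0 | 0)) | ((0 + 0 + b.0) | 0\{a}) :: =a=> q9, =b=> q12, =b=> q14
  q5 = (b.((0 + 0) | b.0) + a.b.(0 | 0)) | (0 | b.0\{a}) :: =a=> q10, =b=> q13, =b=> q14
  q6 = b.(0 | 0) | 0 :: =b=> q15
  q7 = (0 + 0) | b.0 | 0 :: =b=> q16
  q8 = 0 | 0 | ((0 + 0 + b.0) | b.0\{a} + (0 | 0 + a.0 + (b.0 + b.0))) :: =a=> q15, =b=> q15, =b=> q17, =b=> q18
  q9 = b.(0 | 0) | ((0 + 0 + b.0) | 0\{a}) :: =b=> q17, =b=> q19
  q10 = b.(0 | 0) | (0 | b.0\{a}) :: =b=> q18, =b=> q19
  q11 = (0 + 0) | 0 | ((0 + 0 + b.0) | b.0\{a} + (0 | 0 + a.0 + (b.0 + b.0))) :: =a=> q16, =b=> q16, =b=> q20, =b=> q21
  q12 = (0 + 0) | b.0 | ((0 + 0 + b.0) | 0\{a}) :: =b=> q20, =b=> q22
  q13 = (0 + 0) | b.0 | (0 | b.0\{a}) :: =b=> q21, =b=> q22
  q14 = (b.((0 + 0) | b.0) + a.b.(0 | 0)) | (0 | 0\{a}) :: =a=> q19, =b=> q22
  q15 = 0 | 0 | 0 :: ∅
  q16 = (0 + 0) | 0 | 0 :: ∅
  q17 = 0 | 0 | ((0 + 0 + b.0) | 0\{a}) :: =b=> q23
  q18 = 0 | 0 | (0 | b.0\{a}) :: =b=> q23
  q19 = b.(0 | 0) | (0 | 0\{a}) :: =b=> q23
  q20 = (0 + 0) | 0 | ((0 + 0 + b.0) | 0\{a}) :: =b=> q24
  q21 = (0 + 0) | 0 | (0 | b.0\{a}) :: =b=> q24
  q22 = (0 + 0) | b.0 | (0 | 0\{a}) :: =b=> q24
  q23 = 0 | 0 | (0 | 0\{a}) :: ∅
  q24 = (0 + 0) | 0 | (0 | 0\{a}) :: ∅
Run σ = ⟨baa⟩ on P: start {p0}
  [1] b ⇒ {p2, p4, p5}
  [2] a ⇒ {p10, p12, p7, p8, p9}
  [3] a ⇒ {p16}
  ✓ P
Run σ = ⟨baa⟩ on Q: start {q0}
  [1] b ⇒ {q1, q3, q4, q5}
  [2] a ⇒ {q10, q6, q7, q9}
  [3] a ⇒ ∅ (Q stuck)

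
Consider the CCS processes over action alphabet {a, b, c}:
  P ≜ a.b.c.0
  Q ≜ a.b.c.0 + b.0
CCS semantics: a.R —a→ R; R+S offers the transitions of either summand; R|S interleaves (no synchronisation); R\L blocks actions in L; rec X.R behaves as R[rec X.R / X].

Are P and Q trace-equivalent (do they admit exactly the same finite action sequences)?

Reachable graph of P (4 states):
  s0 = a.b.c.0 has moves =a=> s1
  s1 = b.c.0 has moves =b=> s2
  s2 = c.0 has moves =c=> s3
  s3 = 0 has moves (no moves)
Reachable graph of Q (4 states):
  t0 = a.b.c.0 + b.0 has moves =a=> t1, =b=> t2
  t1 = b.c.0 has moves =b=> t3
  t2 = 0 has moves (no moves)
  t3 = c.0 has moves =c=> t2
Trace ⟨b⟩ through Q, begin at {t0}:
  after b @ step 1: {t2}
  — Q admits the full trace.
Trace ⟨b⟩ through P, begin at {s0}:
  after b @ step 1: no successor for P

trace-distinct — witness ⟨b⟩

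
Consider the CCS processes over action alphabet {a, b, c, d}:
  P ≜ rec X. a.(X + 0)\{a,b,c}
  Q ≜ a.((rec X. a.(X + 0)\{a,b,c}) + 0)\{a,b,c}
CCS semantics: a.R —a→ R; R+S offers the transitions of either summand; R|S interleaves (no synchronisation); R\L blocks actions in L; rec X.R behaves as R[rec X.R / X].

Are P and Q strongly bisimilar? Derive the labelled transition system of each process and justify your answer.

Reachable graph of P (2 states):
  m0 = rec X. a.(X + 0)\{a,b,c} → --a--▸ m1
  m1 = ((rec X. a.(X + 0)\{a,b,c}) + 0)\{a,b,c} → ∅
Reachable graph of Q (2 states):
  n0 = a.((rec X. a.(X + 0)\{a,b,c}) + 0)\{a,b,c} → --a--▸ n1
  n1 = ((rec X. a.(X + 0)\{a,b,c}) + 0)\{a,b,c} → ∅
Partition-refinement fixed point:
  B0 = {m0, n0}
  B1 = {m1, n1}
m0 ∈ B0, n0 ∈ B0 → same block

YES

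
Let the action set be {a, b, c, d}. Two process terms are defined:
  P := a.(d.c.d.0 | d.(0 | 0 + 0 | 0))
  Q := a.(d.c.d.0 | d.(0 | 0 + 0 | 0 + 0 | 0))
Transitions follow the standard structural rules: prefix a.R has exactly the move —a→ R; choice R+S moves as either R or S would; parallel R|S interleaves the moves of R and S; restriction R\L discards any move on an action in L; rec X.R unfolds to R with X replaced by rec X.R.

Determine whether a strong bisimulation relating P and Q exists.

YES

P's transition system — 9 states:
  s0 = a.(d.c.d.0 | d.(0 | 0 + 0 | 0)) | ··a··> s1
  s1 = d.c.d.0 | d.(0 | 0 + 0 | 0) | ··d··> s2, ··d··> s3
  s2 = c.d.0 | d.(0 | 0 + 0 | 0) | ··c··> s4, ··d··> s5
  s3 = d.c.d.0 | (0 | 0 + 0 | 0) | ··d··> s5
  s4 = d.0 | d.(0 | 0 + 0 | 0) | ··d··> s6, ··d··> s7
  s5 = c.d.0 | (0 | 0 + 0 | 0) | ··c··> s7
  s6 = 0 | d.(0 | 0 + 0 | 0) | ··d··> s8
  s7 = d.0 | (0 | 0 + 0 | 0) | ··d··> s8
  s8 = 0 | (0 | 0 + 0 | 0) | deadlocked
Q's transition system — 9 states:
  t0 = a.(d.c.d.0 | d.(0 | 0 + 0 | 0 + 0 | 0)) | ··a··> t1
  t1 = d.c.d.0 | d.(0 | 0 + 0 | 0 + 0 | 0) | ··d··> t2, ··d··> t3
  t2 = c.d.0 | d.(0 | 0 + 0 | 0 + 0 | 0) | ··c··> t4, ··d··> t5
  t3 = d.c.d.0 | (0 | 0 + 0 | 0 + 0 | 0) | ··d··> t5
  t4 = d.0 | d.(0 | 0 + 0 | 0 + 0 | 0) | ··d··> t6, ··d··> t7
  t5 = c.d.0 | (0 | 0 + 0 | 0 + 0 | 0) | ··c··> t7
  t6 = 0 | d.(0 | 0 + 0 | 0 + 0 | 0) | ··d··> t8
  t7 = d.0 | (0 | 0 + 0 | 0 + 0 | 0) | ··d··> t8
  t8 = 0 | (0 | 0 + 0 | 0 + 0 | 0) | deadlocked
Coarsest stable partition (strong bisimilarity classes):
  B0 = {s0, t0}
  B1 = {s1, t1}
  B2 = {s3, t3}
  B3 = {s5, t5}
  B4 = {s6, s7, t6, t7}
  B5 = {s8, t8}
  B6 = {s2, t2}
  B7 = {s4, t4}
s0 ∈ B0, t0 ∈ B0 → same block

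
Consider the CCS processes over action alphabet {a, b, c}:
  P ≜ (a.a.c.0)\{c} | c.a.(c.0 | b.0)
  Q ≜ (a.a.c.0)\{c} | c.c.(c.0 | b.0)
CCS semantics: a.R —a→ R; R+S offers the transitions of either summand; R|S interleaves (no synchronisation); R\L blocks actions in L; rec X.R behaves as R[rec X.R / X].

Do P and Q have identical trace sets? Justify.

NO — witness ⟨cab⟩

LTS(P): 18 reachable states
  m0 = (a.a.c.0)\{c} | c.a.(c.0 | b.0) → ··a··> m1, ··c··> m2
  m1 = (a.c.0)\{c} | c.a.(c.0 | b.0) → ··a··> m3, ··c··> m4
  m2 = (a.a.c.0)\{c} | a.(c.0 | b.0) → ··a··> m4, ··a··> m5
  m3 = (c.0)\{c} | c.a.(c.0 | b.0) → ··c··> m6
  m4 = (a.c.0)\{c} | a.(c.0 | b.0) → ··a··> m6, ··a··> m7
  m5 = (a.a.c.0)\{c} | (c.0 | b.0) → ··a··> m7, ··b··> m8, ··c··> m9
  m6 = (c.0)\{c} | a.(c.0 | b.0) → ··a··> m10
  m7 = (a.c.0)\{c} | (c.0 | b.0) → ··a··> m10, ··b··> m11, ··c··> m12
  m8 = (a.a.c.0)\{c} | (c.0 | 0) → ··a··> m11, ··c··> m13
  m9 = (a.a.c.0)\{c} | (0 | b.0) → ··a··> m12, ··b··> m13
  m10 = (c.0)\{c} | (c.0 | b.0) → ··b··> m14, ··c··> m15
  m11 = (a.c.0)\{c} | (c.0 | 0) → ··a··> m14, ··c··> m16
  m12 = (a.c.0)\{c} | (0 | b.0) → ··a··> m15, ··b··> m16
  m13 = (a.a.c.0)\{c} | (0 | 0) → ··a··> m16
  m14 = (c.0)\{c} | (c.0 | 0) → ··c··> m17
  m15 = (c.0)\{c} | (0 | b.0) → ··b··> m17
  m16 = (a.c.0)\{c} | (0 | 0) → ··a··> m17
  m17 = (c.0)\{c} | (0 | 0) → ·
LTS(Q): 18 reachable states
  n0 = (a.a.c.0)\{c} | c.c.(c.0 | b.0) → ··a··> n1, ··c··> n2
  n1 = (a.c.0)\{c} | c.c.(c.0 | b.0) → ··a··> n3, ··c··> n4
  n2 = (a.a.c.0)\{c} | c.(c.0 | b.0) → ··a··> n4, ··c··> n5
  n3 = (c.0)\{c} | c.c.(c.0 | b.0) → ··c··> n6
  n4 = (a.c.0)\{c} | c.(c.0 | b.0) → ··a··> n6, ··c··> n7
  n5 = (a.a.c.0)\{c} | (c.0 | b.0) → ··a··> n7, ··b··> n8, ··c··> n9
  n6 = (c.0)\{c} | c.(c.0 | b.0) → ··c··> n10
  n7 = (a.c.0)\{c} | (c.0 | b.0) → ··a··> n10, ··b··> n11, ··c··> n12
  n8 = (a.a.c.0)\{c} | (c.0 | 0) → ··a··> n11, ··c··> n13
  n9 = (a.a.c.0)\{c} | (0 | b.0) → ··a··> n12, ··b··> n13
  n10 = (c.0)\{c} | (c.0 | b.0) → ··b··> n14, ··c··> n15
  n11 = (a.c.0)\{c} | (c.0 | 0) → ··a··> n14, ··c··> n16
  n12 = (a.c.0)\{c} | (0 | b.0) → ··a··> n15, ··b··> n16
  n13 = (a.a.c.0)\{c} | (0 | 0) → ··a··> n16
  n14 = (c.0)\{c} | (c.0 | 0) → ··c··> n17
  n15 = (c.0)\{c} | (0 | b.0) → ··b··> n17
  n16 = (a.c.0)\{c} | (0 | 0) → ··a··> n17
  n17 = (c.0)\{c} | (0 | 0) → ·
Executing cab from P (initial set {m0}):
  step 1 (c): {m2}
  step 2 (a): {m4, m5}
  step 3 (b): {m8}
  ✓ P
Executing cab from Q (initial set {n0}):
  step 1 (c): {n2}
  step 2 (a): {n4}
  step 3 (b): ∅ (Q stuck)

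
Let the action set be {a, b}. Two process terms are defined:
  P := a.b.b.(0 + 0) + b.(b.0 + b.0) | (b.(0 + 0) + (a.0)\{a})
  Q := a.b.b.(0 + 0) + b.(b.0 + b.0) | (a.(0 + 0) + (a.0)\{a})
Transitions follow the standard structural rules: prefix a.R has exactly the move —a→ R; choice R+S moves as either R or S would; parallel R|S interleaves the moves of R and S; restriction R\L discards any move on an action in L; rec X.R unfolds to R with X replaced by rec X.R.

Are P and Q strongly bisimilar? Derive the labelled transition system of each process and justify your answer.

not bisimilar

P's transition system — 9 states:
  s0 = a.b.b.(0 + 0) + b.(b.0 + b.0) | (b.(0 + 0) + (a.0)\{a}) :: —a→ s1, —b→ s2, —b→ s3
  s1 = b.b.(0 + 0) :: —b→ s4
  s2 = (b.0 + b.0) | (b.(0 + 0) + (a.0)\{a}) :: —b→ s5, —b→ s6
  s3 = b.(b.0 + b.0) | (0 + 0) :: —b→ s5
  s4 = b.(0 + 0) :: —b→ s7
  s5 = (b.0 + b.0) | (0 + 0) :: —b→ s8
  s6 = 0 | (b.(0 + 0) + (a.0)\{a}) :: —b→ s8
  s7 = 0 + 0 :: stopped
  s8 = 0 | (0 + 0) :: stopped
Q's transition system — 9 states:
  t0 = a.b.b.(0 + 0) + b.(b.0 + b.0) | (a.(0 + 0) + (a.0)\{a}) :: —a→ t1, —a→ t2, —b→ t3
  t1 = b.(b.0 + b.0) | (0 + 0) :: —b→ t4
  t2 = b.b.(0 + 0) :: —b→ t5
  t3 = (b.0 + b.0) | (a.(0 + 0) + (a.0)\{a}) :: —a→ t4, —b→ t6
  t4 = (b.0 + b.0) | (0 + 0) :: —b→ t7
  t5 = b.(0 + 0) :: —b→ t8
  t6 = 0 | (a.(0 + 0) + (a.0)\{a}) :: —a→ t7
  t7 = 0 | (0 + 0) :: stopped
  t8 = 0 + 0 :: stopped
Partition-refinement fixed point:
  B0 = {s0}
  B1 = {s1, s2, s3, t1, t2}
  B2 = {s4, s5, s6, t4, t5}
  B3 = {s7, s8, t7, t8}
  B4 = {t0}
  B5 = {t3}
  B6 = {t6}
s0 ∈ B0, t0 ∈ B4 → different blocks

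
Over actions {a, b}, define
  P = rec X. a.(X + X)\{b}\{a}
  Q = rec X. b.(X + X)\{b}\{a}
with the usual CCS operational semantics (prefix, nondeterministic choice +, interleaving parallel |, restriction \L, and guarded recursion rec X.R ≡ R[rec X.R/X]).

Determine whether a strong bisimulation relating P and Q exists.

LTS(P): 2 reachable states
  u0 = rec X. a.(X + X)\{b}\{a} | -a-> u1
  u1 = ((rec X. a.(X + X)\{b}\{a}) + (rec X. a.(X + X)\{b}\{a}))\{b}\{a} | (no moves)
LTS(Q): 2 reachable states
  v0 = rec X. b.(X + X)\{b}\{a} | -b-> v1
  v1 = ((rec X. b.(X + X)\{b}\{a}) + (rec X. b.(X + X)\{b}\{a}))\{b}\{a} | (no moves)
Coarsest stable partition (strong bisimilarity classes):
  B0 = {u0}
  B1 = {u1, v1}
  B2 = {v0}
u0 ∈ B0, v0 ∈ B2 → different blocks

not bisimilar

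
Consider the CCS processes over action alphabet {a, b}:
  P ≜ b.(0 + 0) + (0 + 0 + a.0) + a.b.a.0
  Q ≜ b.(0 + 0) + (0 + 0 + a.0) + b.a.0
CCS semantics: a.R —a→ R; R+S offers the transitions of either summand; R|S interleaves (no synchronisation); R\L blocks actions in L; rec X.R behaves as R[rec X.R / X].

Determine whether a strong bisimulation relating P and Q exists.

Reachable graph of P (5 states):
  s0 = b.(0 + 0) + (0 + 0 + a.0) + a.b.a.0 → --a--▸ s1, --a--▸ s2, --b--▸ s3
  s1 = 0 → stopped
  s2 = b.a.0 → --b--▸ s4
  s3 = 0 + 0 → stopped
  s4 = a.0 → --a--▸ s1
Reachable graph of Q (4 states):
  t0 = b.(0 + 0) + (0 + 0 + a.0) + b.a.0 → --a--▸ t1, --b--▸ t2, --b--▸ t3
  t1 = 0 → stopped
  t2 = 0 + 0 → stopped
  t3 = a.0 → --a--▸ t1
Partition-refinement fixed point:
  B0 = {s0}
  B1 = {s1, s3, t1, t2}
  B2 = {s2}
  B3 = {s4, t3}
  B4 = {t0}
s0 ∈ B0, t0 ∈ B4 → different blocks

not bisimilar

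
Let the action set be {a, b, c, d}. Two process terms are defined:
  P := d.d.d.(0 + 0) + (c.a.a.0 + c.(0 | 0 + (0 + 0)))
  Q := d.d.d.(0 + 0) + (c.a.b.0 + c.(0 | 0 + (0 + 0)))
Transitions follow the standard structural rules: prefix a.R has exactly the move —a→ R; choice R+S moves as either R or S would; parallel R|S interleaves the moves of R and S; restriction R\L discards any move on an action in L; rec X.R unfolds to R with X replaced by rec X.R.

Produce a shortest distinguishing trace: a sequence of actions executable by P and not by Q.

caa

P's transition system — 8 states:
  p0 = d.d.d.(0 + 0) + (c.a.a.0 + c.(0 | 0 + (0 + 0))) :: =c=> p1, =c=> p2, =d=> p3
  p1 = 0 | 0 + (0 + 0) :: deadlocked
  p2 = a.a.0 :: =a=> p4
  p3 = d.d.(0 + 0) :: =d=> p5
  p4 = a.0 :: =a=> p6
  p5 = d.(0 + 0) :: =d=> p7
  p6 = 0 :: deadlocked
  p7 = 0 + 0 :: deadlocked
Q's transition system — 8 states:
  q0 = d.d.d.(0 + 0) + (c.a.b.0 + c.(0 | 0 + (0 + 0))) :: =c=> q1, =c=> q2, =d=> q3
  q1 = 0 | 0 + (0 + 0) :: deadlocked
  q2 = a.b.0 :: =a=> q4
  q3 = d.d.(0 + 0) :: =d=> q5
  q4 = b.0 :: =b=> q6
  q5 = d.(0 + 0) :: =d=> q7
  q6 = 0 :: deadlocked
  q7 = 0 + 0 :: deadlocked
Executing caa from P (initial set {p0}):
  [1] c ⇒ {p1, p2}
  [2] a ⇒ {p4}
  [3] a ⇒ {p6}
  P completes σ.
Executing caa from Q (initial set {q0}):
  [1] c ⇒ {q1, q2}
  [2] a ⇒ {q4}
  [3] a ⇒ ∅ (Q stuck)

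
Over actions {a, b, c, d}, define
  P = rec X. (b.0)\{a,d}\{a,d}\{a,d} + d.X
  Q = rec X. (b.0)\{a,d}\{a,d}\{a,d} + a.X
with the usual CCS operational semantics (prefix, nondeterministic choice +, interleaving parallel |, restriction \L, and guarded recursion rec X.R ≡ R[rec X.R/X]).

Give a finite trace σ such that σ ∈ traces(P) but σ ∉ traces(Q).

LTS(P): 2 reachable states
  s0 = rec X. (b.0)\{a,d}\{a,d}\{a,d} + d.X has moves =b=> s1, =d=> s0
  s1 = 0\{a,d}\{a,d}\{a,d} has moves stopped
LTS(Q): 2 reachable states
  t0 = rec X. (b.0)\{a,d}\{a,d}\{a,d} + a.X has moves =a=> t0, =b=> t1
  t1 = 0\{a,d}\{a,d}\{a,d} has moves stopped
Trace ⟨d⟩ through P, begin at {s0}:
  [1] d ⇒ {s0}
  — P admits the full trace.
Trace ⟨d⟩ through Q, begin at {t0}:
  [1] d ⇒ no successor for Q

d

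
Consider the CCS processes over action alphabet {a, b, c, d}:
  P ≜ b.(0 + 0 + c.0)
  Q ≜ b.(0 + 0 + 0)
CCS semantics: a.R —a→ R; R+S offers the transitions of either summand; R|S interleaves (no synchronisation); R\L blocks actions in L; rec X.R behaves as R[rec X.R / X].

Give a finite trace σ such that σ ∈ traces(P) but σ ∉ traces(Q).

Reachable graph of P (3 states):
  p0 = b.(0 + 0 + c.0) :: --b--▸ p1
  p1 = 0 + 0 + c.0 :: --c--▸ p2
  p2 = 0 :: ·
Reachable graph of Q (2 states):
  q0 = b.(0 + 0 + 0) :: --b--▸ q1
  q1 = 0 + 0 + 0 :: ·
Run σ = ⟨bc⟩ on P: start {p0}
  [1] b ⇒ {p1}
  [2] c ⇒ {p2}
  P completes σ.
Run σ = ⟨bc⟩ on Q: start {q0}
  [1] b ⇒ {q1}
  [2] c ⇒ no successor for Q

bc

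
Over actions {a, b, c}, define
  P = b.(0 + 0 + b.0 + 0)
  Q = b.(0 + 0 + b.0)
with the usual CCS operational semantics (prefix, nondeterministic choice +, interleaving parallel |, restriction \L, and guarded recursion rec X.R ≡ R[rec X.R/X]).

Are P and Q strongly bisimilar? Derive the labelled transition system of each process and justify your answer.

P ~ Q

LTS(P): 3 reachable states
  p0 = b.(0 + 0 + b.0 + 0) has moves —b→ p1
  p1 = 0 + 0 + b.0 + 0 has moves —b→ p2
  p2 = 0 has moves deadlocked
LTS(Q): 3 reachable states
  q0 = b.(0 + 0 + b.0) has moves —b→ q1
  q1 = 0 + 0 + b.0 has moves —b→ q2
  q2 = 0 has moves deadlocked
Bisimilarity quotient blocks:
  B0 = {p0, q0}
  B1 = {p1, q1}
  B2 = {p2, q2}
p0 ∈ B0, q0 ∈ B0 → same block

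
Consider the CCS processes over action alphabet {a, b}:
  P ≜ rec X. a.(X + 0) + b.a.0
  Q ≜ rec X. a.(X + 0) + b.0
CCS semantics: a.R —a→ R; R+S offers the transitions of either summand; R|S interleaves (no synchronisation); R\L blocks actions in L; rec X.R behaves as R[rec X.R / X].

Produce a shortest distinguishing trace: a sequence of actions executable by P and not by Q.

ba

P's transition system — 4 states:
  m0 = rec X. a.(X + 0) + b.a.0 → -a-> m1, -b-> m2
  m1 = (rec X. a.(X + 0) + b.a.0) + 0 → -a-> m1, -b-> m2
  m2 = a.0 → -a-> m3
  m3 = 0 → deadlocked
Q's transition system — 3 states:
  n0 = rec X. a.(X + 0) + b.0 → -a-> n1, -b-> n2
  n1 = (rec X. a.(X + 0) + b.0) + 0 → -a-> n1, -b-> n2
  n2 = 0 → deadlocked
Trace ⟨ba⟩ through P, begin at {m0}:
  step 1 (b): {m2}
  step 2 (a): {m3}
  ✓ P
Trace ⟨ba⟩ through Q, begin at {n0}:
  step 1 (b): {n2}
  step 2 (a): no successor for Q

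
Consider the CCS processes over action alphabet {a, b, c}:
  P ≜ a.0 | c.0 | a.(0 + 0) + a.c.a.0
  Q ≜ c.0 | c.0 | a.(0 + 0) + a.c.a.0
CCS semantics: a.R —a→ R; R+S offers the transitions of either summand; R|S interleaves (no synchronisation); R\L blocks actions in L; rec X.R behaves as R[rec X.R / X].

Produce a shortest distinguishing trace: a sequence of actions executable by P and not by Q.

aa

Reachable graph of P (11 states):
  p0 = a.0 | c.0 | a.(0 + 0) + a.c.a.0 :: =a=> p1, =a=> p2, =a=> p3, =c=> p4
  p1 = 0 | c.0 | a.(0 + 0) :: =a=> p5, =c=> p6
  p2 = a.0 | c.0 | (0 + 0) :: =a=> p5, =c=> p7
  p3 = c.a.0 :: =c=> p8
  p4 = a.0 | 0 | a.(0 + 0) :: =a=> p6, =a=> p7
  p5 = 0 | c.0 | (0 + 0) :: =c=> p9
  p6 = 0 | 0 | a.(0 + 0) :: =a=> p9
  p7 = a.0 | 0 | (0 + 0) :: =a=> p9
  p8 = a.0 :: =a=> p10
  p9 = 0 | 0 | (0 + 0) :: deadlocked
  p10 = 0 :: deadlocked
Reachable graph of Q (11 states):
  q0 = c.0 | c.0 | a.(0 + 0) + a.c.a.0 :: =a=> q1, =a=> q2, =c=> q3, =c=> q4
  q1 = c.0 | c.0 | (0 + 0) :: =c=> q5, =c=> q6
  q2 = c.a.0 :: =c=> q7
  q3 = 0 | c.0 | a.(0 + 0) :: =a=> q5, =c=> q8
  q4 = c.0 | 0 | a.(0 + 0) :: =a=> q6, =c=> q8
  q5 = 0 | c.0 | (0 + 0) :: =c=> q9
  q6 = c.0 | 0 | (0 + 0) :: =c=> q9
  q7 = a.0 :: =a=> q10
  q8 = 0 | 0 | a.(0 + 0) :: =a=> q9
  q9 = 0 | 0 | (0 + 0) :: deadlocked
  q10 = 0 :: deadlocked
Executing aa from P (initial set {p0}):
  step 1 (a): {p1, p2, p3}
  step 2 (a): {p5}
  — P admits the full trace.
Executing aa from Q (initial set {q0}):
  step 1 (a): {q1, q2}
  step 2 (a): ∅  — Q cannot continue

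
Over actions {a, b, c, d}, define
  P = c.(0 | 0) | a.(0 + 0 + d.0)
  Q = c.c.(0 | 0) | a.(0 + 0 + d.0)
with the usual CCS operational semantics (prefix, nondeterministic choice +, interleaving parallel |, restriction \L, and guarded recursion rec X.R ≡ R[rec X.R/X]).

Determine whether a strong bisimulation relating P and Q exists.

Reachable graph of P (6 states):
  p0 = c.(0 | 0) | a.(0 + 0 + d.0) has moves -a-> p1, -c-> p2
  p1 = c.(0 | 0) | (0 + 0 + d.0) has moves -c-> p3, -d-> p4
  p2 = 0 | 0 | a.(0 + 0 + d.0) has moves -a-> p3
  p3 = 0 | 0 | (0 + 0 + d.0) has moves -d-> p5
  p4 = c.(0 | 0) | 0 has moves -c-> p5
  p5 = 0 | 0 | 0 has moves ·
Reachable graph of Q (9 states):
  q0 = c.c.(0 | 0) | a.(0 + 0 + d.0) has moves -a-> q1, -c-> q2
  q1 = c.c.(0 | 0) | (0 + 0 + d.0) has moves -c-> q3, -d-> q4
  q2 = c.(0 | 0) | a.(0 + 0 + d.0) has moves -a-> q3, -c-> q5
  q3 = c.(0 | 0) | (0 + 0 + d.0) has moves -c-> q6, -d-> q7
  q4 = c.c.(0 | 0) | 0 has moves -c-> q7
  q5 = 0 | 0 | a.(0 + 0 + d.0) has moves -a-> q6
  q6 = 0 | 0 | (0 + 0 + d.0) has moves -d-> q8
  q7 = c.(0 | 0) | 0 has moves -c-> q8
  q8 = 0 | 0 | 0 has moves ·
Bisimilarity quotient blocks:
  B0 = {p0, q2}
  B1 = {p2, q5}
  B2 = {p3, q6}
  B3 = {p5, q8}
  B4 = {p1, q3}
  B5 = {p4, q7}
  B6 = {q0}
  B7 = {q1}
  B8 = {q4}
p0 ∈ B0, q0 ∈ B6 → different blocks

not bisimilar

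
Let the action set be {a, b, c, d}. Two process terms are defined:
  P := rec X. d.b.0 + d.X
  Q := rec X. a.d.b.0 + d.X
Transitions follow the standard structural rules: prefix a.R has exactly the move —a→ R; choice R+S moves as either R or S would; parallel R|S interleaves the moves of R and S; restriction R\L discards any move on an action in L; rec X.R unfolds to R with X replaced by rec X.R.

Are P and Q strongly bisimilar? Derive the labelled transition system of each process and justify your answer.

not bisimilar

LTS(P): 3 reachable states
  p0 = rec X. d.b.0 + d.X | —d→ p0, —d→ p1
  p1 = b.0 | —b→ p2
  p2 = 0 | deadlocked
LTS(Q): 4 reachable states
  q0 = rec X. a.d.b.0 + d.X | —a→ q1, —d→ q0
  q1 = d.b.0 | —d→ q2
  q2 = b.0 | —b→ q3
  q3 = 0 | deadlocked
Bisimilarity quotient blocks:
  B0 = {p0}
  B1 = {p1, q2}
  B2 = {p2, q3}
  B3 = {q0}
  B4 = {q1}
p0 ∈ B0, q0 ∈ B3 → different blocks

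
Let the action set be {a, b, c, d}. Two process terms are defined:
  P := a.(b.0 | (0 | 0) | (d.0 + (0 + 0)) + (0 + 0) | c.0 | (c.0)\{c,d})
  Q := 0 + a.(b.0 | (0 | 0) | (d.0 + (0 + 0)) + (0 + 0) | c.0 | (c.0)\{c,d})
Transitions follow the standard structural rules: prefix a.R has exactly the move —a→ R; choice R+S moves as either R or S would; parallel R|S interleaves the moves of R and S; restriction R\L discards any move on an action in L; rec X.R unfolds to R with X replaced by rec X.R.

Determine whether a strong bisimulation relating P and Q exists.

P ~ Q

LTS(P): 6 reachable states
  s0 = a.(b.0 | (0 | 0) | (d.0 + (0 + 0)) + (0 + 0) | c.0 | (c.0)\{c,d}) has moves =a=> s1
  s1 = b.0 | (0 | 0) | (d.0 + (0 + 0)) + (0 + 0) | c.0 | (c.0)\{c,d} has moves =b=> s2, =c=> s3, =d=> s4
  s2 = 0 | (0 | 0) | (d.0 + (0 + 0)) has moves =d=> s5
  s3 = (0 + 0) | 0 | (c.0)\{c,d} has moves (no moves)
  s4 = b.0 | (0 | 0) | 0 has moves =b=> s5
  s5 = 0 | (0 | 0) | 0 has moves (no moves)
LTS(Q): 6 reachable states
  t0 = 0 + a.(b.0 | (0 | 0) | (d.0 + (0 + 0)) + (0 + 0) | c.0 | (c.0)\{c,d}) has moves =a=> t1
  t1 = b.0 | (0 | 0) | (d.0 + (0 + 0)) + (0 + 0) | c.0 | (c.0)\{c,d} has moves =b=> t2, =c=> t3, =d=> t4
  t2 = 0 | (0 | 0) | (d.0 + (0 + 0)) has moves =d=> t5
  t3 = (0 + 0) | 0 | (c.0)\{c,d} has moves (no moves)
  t4 = b.0 | (0 | 0) | 0 has moves =b=> t5
  t5 = 0 | (0 | 0) | 0 has moves (no moves)
Partition-refinement fixed point:
  B0 = {s0, t0}
  B1 = {s1, t1}
  B2 = {s2, t2}
  B3 = {s3, s5, t3, t5}
  B4 = {s4, t4}
s0 ∈ B0, t0 ∈ B0 → same block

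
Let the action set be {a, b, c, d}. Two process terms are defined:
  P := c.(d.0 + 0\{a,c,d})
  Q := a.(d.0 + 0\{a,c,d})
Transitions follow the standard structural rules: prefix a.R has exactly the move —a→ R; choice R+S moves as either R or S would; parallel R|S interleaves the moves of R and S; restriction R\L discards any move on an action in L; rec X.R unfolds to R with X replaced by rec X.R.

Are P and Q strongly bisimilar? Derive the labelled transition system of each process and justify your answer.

NO

LTS(P): 3 reachable states
  m0 = c.(d.0 + 0\{a,c,d}) → --c--▸ m1
  m1 = d.0 + 0\{a,c,d} → --d--▸ m2
  m2 = 0 → deadlocked
LTS(Q): 3 reachable states
  n0 = a.(d.0 + 0\{a,c,d}) → --a--▸ n1
  n1 = d.0 + 0\{a,c,d} → --d--▸ n2
  n2 = 0 → deadlocked
Partition-refinement fixed point:
  B0 = {m0}
  B1 = {m1, n1}
  B2 = {m2, n2}
  B3 = {n0}
m0 ∈ B0, n0 ∈ B3 → different blocks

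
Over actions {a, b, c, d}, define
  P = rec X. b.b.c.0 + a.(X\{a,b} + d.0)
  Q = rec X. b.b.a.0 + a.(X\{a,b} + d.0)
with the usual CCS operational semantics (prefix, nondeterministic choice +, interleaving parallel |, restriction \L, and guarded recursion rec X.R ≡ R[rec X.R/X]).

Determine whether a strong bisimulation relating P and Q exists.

LTS(P): 5 reachable states
  u0 = rec X. b.b.c.0 + a.(X\{a,b} + d.0) ⊢ —a→ u1, —b→ u2
  u1 = (rec X. b.b.c.0 + a.(X\{a,b} + d.0))\{a,b} + d.0 ⊢ —d→ u3
  u2 = b.c.0 ⊢ —b→ u4
  u3 = 0 ⊢ ∅
  u4 = c.0 ⊢ —c→ u3
LTS(Q): 5 reachable states
  v0 = rec X. b.b.a.0 + a.(X\{a,b} + d.0) ⊢ —a→ v1, —b→ v2
  v1 = (rec X. b.b.a.0 + a.(X\{a,b} + d.0))\{a,b} + d.0 ⊢ —d→ v3
  v2 = b.a.0 ⊢ —b→ v4
  v3 = 0 ⊢ ∅
  v4 = a.0 ⊢ —a→ v3
Coarsest stable partition (strong bisimilarity classes):
  B0 = {u0}
  B1 = {u2}
  B2 = {u4}
  B3 = {u3, v3}
  B4 = {u1, v1}
  B5 = {v0}
  B6 = {v2}
  B7 = {v4}
u0 ∈ B0, v0 ∈ B5 → different blocks

P ≁ Q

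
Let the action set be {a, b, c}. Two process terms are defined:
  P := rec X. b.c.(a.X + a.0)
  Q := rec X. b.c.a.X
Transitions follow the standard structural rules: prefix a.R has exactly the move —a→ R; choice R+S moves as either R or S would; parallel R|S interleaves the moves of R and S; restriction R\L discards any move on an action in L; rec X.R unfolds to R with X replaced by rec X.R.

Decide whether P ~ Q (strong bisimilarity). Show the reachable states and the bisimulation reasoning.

LTS(P): 4 reachable states
  p0 = rec X. b.c.(a.X + a.0) :: =b=> p1
  p1 = c.(a.(rec X. b.c.(a.X + a.0)) + a.0) :: =c=> p2
  p2 = a.(rec X. b.c.(a.X + a.0)) + a.0 :: =a=> p0, =a=> p3
  p3 = 0 :: ·
LTS(Q): 3 reachable states
  q0 = rec X. b.c.a.X :: =b=> q1
  q1 = c.a.(rec X. b.c.a.X) :: =c=> q2
  q2 = a.(rec X. b.c.a.X) :: =a=> q0
Partition-refinement fixed point:
  B0 = {p0}
  B1 = {p1}
  B2 = {p2}
  B3 = {p3}
  B4 = {q0}
  B5 = {q1}
  B6 = {q2}
p0 ∈ B0, q0 ∈ B4 → different blocks

not bisimilar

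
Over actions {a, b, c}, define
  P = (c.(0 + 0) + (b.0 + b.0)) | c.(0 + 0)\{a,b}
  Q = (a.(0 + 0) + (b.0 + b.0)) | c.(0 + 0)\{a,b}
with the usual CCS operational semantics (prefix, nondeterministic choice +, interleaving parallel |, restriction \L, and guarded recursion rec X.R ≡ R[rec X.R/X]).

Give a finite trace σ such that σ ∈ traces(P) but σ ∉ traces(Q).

cc

P's transition system — 6 states:
  u0 = (c.(0 + 0) + (b.0 + b.0)) | c.(0 + 0)\{a,b} has moves =b=> u1, =c=> u2, =c=> u3
  u1 = 0 | c.(0 + 0)\{a,b} has moves =c=> u4
  u2 = (0 + 0) | c.(0 + 0)\{a,b} has moves =c=> u5
  u3 = (c.(0 + 0) + (b.0 + b.0)) | (0 + 0)\{a,b} has moves =b=> u4, =c=> u5
  u4 = 0 | (0 + 0)\{a,b} has moves ∅
  u5 = (0 + 0) | (0 + 0)\{a,b} has moves ∅
Q's transition system — 6 states:
  v0 = (a.(0 + 0) + (b.0 + b.0)) | c.(0 + 0)\{a,b} has moves =a=> v1, =b=> v2, =c=> v3
  v1 = (0 + 0) | c.(0 + 0)\{a,b} has moves =c=> v4
  v2 = 0 | c.(0 + 0)\{a,b} has moves =c=> v5
  v3 = (a.(0 + 0) + (b.0 + b.0)) | (0 + 0)\{a,b} has moves =a=> v4, =b=> v5
  v4 = (0 + 0) | (0 + 0)\{a,b} has moves ∅
  v5 = 0 | (0 + 0)\{a,b} has moves ∅
Run σ = ⟨cc⟩ on P: start {u0}
  [1] c ⇒ {u2, u3}
  [2] c ⇒ {u5}
  ✓ P
Run σ = ⟨cc⟩ on Q: start {v0}
  [1] c ⇒ {v3}
  [2] c ⇒ no successor for Q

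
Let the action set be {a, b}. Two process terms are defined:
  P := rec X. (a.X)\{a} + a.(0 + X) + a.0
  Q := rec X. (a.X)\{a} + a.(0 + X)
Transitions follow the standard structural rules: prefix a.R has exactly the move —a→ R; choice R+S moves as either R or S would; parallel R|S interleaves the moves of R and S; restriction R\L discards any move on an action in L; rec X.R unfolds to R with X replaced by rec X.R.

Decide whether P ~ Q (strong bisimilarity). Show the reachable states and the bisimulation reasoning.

P's transition system — 3 states:
  s0 = rec X. (a.X)\{a} + a.(0 + X) + a.0 → —a→ s1, —a→ s2
  s1 = 0 → ·
  s2 = 0 + (rec X. (a.X)\{a} + a.(0 + X) + a.0) → —a→ s1, —a→ s2
Q's transition system — 2 states:
  t0 = rec X. (a.X)\{a} + a.(0 + X) → —a→ t1
  t1 = 0 + (rec X. (a.X)\{a} + a.(0 + X)) → —a→ t1
Coarsest stable partition (strong bisimilarity classes):
  B0 = {s0, s2}
  B1 = {s1}
  B2 = {t0, t1}
s0 ∈ B0, t0 ∈ B2 → different blocks

P ≁ Q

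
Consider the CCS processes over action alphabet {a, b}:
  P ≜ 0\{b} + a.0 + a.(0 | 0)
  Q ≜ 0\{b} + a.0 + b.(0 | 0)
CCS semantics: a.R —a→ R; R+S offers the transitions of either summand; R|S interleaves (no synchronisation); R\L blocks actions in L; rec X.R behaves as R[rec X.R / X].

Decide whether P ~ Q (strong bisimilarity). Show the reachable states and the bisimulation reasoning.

LTS(P): 3 reachable states
  m0 = 0\{b} + a.0 + a.(0 | 0) ⊢ ··a··> m1, ··a··> m2
  m1 = 0 ⊢ ·
  m2 = 0 | 0 ⊢ ·
LTS(Q): 3 reachable states
  n0 = 0\{b} + a.0 + b.(0 | 0) ⊢ ··a··> n1, ··b··> n2
  n1 = 0 ⊢ ·
  n2 = 0 | 0 ⊢ ·
Bisimilarity quotient blocks:
  B0 = {m0}
  B1 = {m1, m2, n1, n2}
  B2 = {n0}
m0 ∈ B0, n0 ∈ B2 → different blocks

P ≁ Q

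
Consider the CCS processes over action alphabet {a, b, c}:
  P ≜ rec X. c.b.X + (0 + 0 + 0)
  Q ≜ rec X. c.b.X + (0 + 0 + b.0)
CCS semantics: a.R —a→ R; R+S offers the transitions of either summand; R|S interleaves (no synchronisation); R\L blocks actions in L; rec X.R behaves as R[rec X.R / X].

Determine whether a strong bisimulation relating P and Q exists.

P ≁ Q

Reachable graph of P (2 states):
  s0 = rec X. c.b.X + (0 + 0 + 0) has moves ··c··> s1
  s1 = b.(rec X. c.b.X + (0 + 0 + 0)) has moves ··b··> s0
Reachable graph of Q (3 states):
  t0 = rec X. c.b.X + (0 + 0 + b.0) has moves ··b··> t1, ··c··> t2
  t1 = 0 has moves ·
  t2 = b.(rec X. c.b.X + (0 + 0 + b.0)) has moves ··b··> t0
Coarsest stable partition (strong bisimilarity classes):
  B0 = {s0}
  B1 = {s1}
  B2 = {t0}
  B3 = {t2}
  B4 = {t1}
s0 ∈ B0, t0 ∈ B2 → different blocks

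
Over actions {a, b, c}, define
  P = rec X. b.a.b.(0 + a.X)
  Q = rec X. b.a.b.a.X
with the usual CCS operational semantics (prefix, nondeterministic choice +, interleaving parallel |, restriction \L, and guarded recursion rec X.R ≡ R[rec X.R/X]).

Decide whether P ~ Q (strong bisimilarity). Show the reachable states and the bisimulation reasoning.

YES

Reachable graph of P (4 states):
  m0 = rec X. b.a.b.(0 + a.X) | =b=> m1
  m1 = a.b.(0 + a.(rec X. b.a.b.(0 + a.X))) | =a=> m2
  m2 = b.(0 + a.(rec X. b.a.b.(0 + a.X))) | =b=> m3
  m3 = 0 + a.(rec X. b.a.b.(0 + a.X)) | =a=> m0
Reachable graph of Q (4 states):
  n0 = rec X. b.a.b.a.X | =b=> n1
  n1 = a.b.a.(rec X. b.a.b.a.X) | =a=> n2
  n2 = b.a.(rec X. b.a.b.a.X) | =b=> n3
  n3 = a.(rec X. b.a.b.a.X) | =a=> n0
Partition-refinement fixed point:
  B0 = {m0, m2, n0, n2}
  B1 = {m1, m3, n1, n3}
m0 ∈ B0, n0 ∈ B0 → same block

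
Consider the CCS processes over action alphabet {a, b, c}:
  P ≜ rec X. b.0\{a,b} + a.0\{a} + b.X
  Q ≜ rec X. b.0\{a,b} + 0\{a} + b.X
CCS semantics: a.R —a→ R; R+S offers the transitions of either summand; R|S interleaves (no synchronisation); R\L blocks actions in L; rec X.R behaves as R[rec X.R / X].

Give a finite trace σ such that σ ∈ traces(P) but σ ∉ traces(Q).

LTS(P): 3 reachable states
  s0 = rec X. b.0\{a,b} + a.0\{a} + b.X | ··a··> s1, ··b··> s0, ··b··> s2
  s1 = 0\{a} | ·
  s2 = 0\{a,b} | ·
LTS(Q): 2 reachable states
  t0 = rec X. b.0\{a,b} + 0\{a} + b.X | ··b··> t0, ··b··> t1
  t1 = 0\{a,b} | ·
Trace ⟨a⟩ through P, begin at {s0}:
  after a @ step 1: {s1}
  P completes σ.
Trace ⟨a⟩ through Q, begin at {t0}:
  after a @ step 1: ∅ (Q stuck)

a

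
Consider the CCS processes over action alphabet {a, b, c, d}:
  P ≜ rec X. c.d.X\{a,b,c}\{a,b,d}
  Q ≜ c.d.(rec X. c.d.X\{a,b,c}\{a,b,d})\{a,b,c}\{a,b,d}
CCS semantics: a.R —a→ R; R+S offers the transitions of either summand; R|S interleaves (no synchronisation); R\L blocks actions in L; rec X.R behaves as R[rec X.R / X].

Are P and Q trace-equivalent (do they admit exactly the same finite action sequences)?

LTS(P): 3 reachable states
  s0 = rec X. c.d.X\{a,b,c}\{a,b,d} | --c--▸ s1
  s1 = d.(rec X. c.d.X\{a,b,c}\{a,b,d})\{a,b,c}\{a,b,d} | --d--▸ s2
  s2 = (rec X. c.d.X\{a,b,c}\{a,b,d})\{a,b,c}\{a,b,d} | stopped
LTS(Q): 3 reachable states
  t0 = c.d.(rec X. c.d.X\{a,b,c}\{a,b,d})\{a,b,c}\{a,b,d} | --c--▸ t1
  t1 = d.(rec X. c.d.X\{a,b,c}\{a,b,d})\{a,b,c}\{a,b,d} | --d--▸ t2
  t2 = (rec X. c.d.X\{a,b,c}\{a,b,d})\{a,b,c}\{a,b,d} | stopped
Bisimilarity quotient blocks:
  B0 = {s0, t0}
  B1 = {s1, t1}
  B2 = {s2, t2}
s0 ∈ B0, t0 ∈ B0 → same block
Bisimilar ⇒ trace-equivalent.

trace-equivalent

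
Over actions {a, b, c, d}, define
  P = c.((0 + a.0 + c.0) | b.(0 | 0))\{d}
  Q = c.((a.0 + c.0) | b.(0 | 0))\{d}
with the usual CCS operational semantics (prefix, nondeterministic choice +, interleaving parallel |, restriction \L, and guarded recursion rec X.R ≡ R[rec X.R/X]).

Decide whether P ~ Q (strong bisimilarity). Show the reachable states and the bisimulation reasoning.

P's transition system — 5 states:
  u0 = c.((0 + a.0 + c.0) | b.(0 | 0))\{d} has moves ··c··> u1
  u1 = ((0 + a.0 + c.0) | b.(0 | 0))\{d} has moves ··a··> u2, ··b··> u3, ··c··> u2
  u2 = (0 | b.(0 | 0))\{d} has moves ··b··> u4
  u3 = ((0 + a.0 + c.0) | (0 | 0))\{d} has moves ··a··> u4, ··c··> u4
  u4 = (0 | (0 | 0))\{d} has moves stopped
Q's transition system — 5 states:
  v0 = c.((a.0 + c.0) | b.(0 | 0))\{d} has moves ··c··> v1
  v1 = ((a.0 + c.0) | b.(0 | 0))\{d} has moves ··a··> v2, ··b··> v3, ··c··> v2
  v2 = (0 | b.(0 | 0))\{d} has moves ··b··> v4
  v3 = ((a.0 + c.0) | (0 | 0))\{d} has moves ··a··> v4, ··c··> v4
  v4 = (0 | (0 | 0))\{d} has moves stopped
Bisimilarity quotient blocks:
  B0 = {u0, v0}
  B1 = {u1, v1}
  B2 = {u3, v3}
  B3 = {u4, v4}
  B4 = {u2, v2}
u0 ∈ B0, v0 ∈ B0 → same block

YES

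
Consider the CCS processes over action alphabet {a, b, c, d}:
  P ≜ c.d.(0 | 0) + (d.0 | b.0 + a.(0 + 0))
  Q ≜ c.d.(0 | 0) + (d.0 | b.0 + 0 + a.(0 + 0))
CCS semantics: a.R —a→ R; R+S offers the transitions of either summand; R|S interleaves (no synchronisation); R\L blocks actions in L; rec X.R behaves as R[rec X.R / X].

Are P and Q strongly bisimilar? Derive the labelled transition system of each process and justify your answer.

LTS(P): 6 reachable states
  s0 = c.d.(0 | 0) + (d.0 | b.0 + a.(0 + 0)) | ··a··> s1, ··b··> s2, ··c··> s3, ··d··> s4
  s1 = 0 + 0 | ∅
  s2 = d.0 | 0 | ··d··> s5
  s3 = d.(0 | 0) | ··d··> s5
  s4 = 0 | b.0 | ··b··> s5
  s5 = 0 | 0 | ∅
LTS(Q): 6 reachable states
  t0 = c.d.(0 | 0) + (d.0 | b.0 + 0 + a.(0 + 0)) | ··a··> t1, ··b··> t2, ··c··> t3, ··d··> t4
  t1 = 0 + 0 | ∅
  t2 = d.0 | 0 | ··d··> t5
  t3 = d.(0 | 0) | ··d··> t5
  t4 = 0 | b.0 | ··b··> t5
  t5 = 0 | 0 | ∅
Coarsest stable partition (strong bisimilarity classes):
  B0 = {s0, t0}
  B1 = {s1, s5, t1, t5}
  B2 = {s2, s3, t2, t3}
  B3 = {s4, t4}
s0 ∈ B0, t0 ∈ B0 → same block

P ~ Q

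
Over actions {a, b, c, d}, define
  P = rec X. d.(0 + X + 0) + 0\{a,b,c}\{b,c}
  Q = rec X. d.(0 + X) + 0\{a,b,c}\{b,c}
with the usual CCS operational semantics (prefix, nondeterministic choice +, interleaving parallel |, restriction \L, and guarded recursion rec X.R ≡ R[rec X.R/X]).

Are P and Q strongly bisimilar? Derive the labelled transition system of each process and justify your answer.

P's transition system — 2 states:
  p0 = rec X. d.(0 + X + 0) + 0\{a,b,c}\{b,c} | ··d··> p1
  p1 = 0 + (rec X. d.(0 + X + 0) + 0\{a,b,c}\{b,c}) + 0 | ··d··> p1
Q's transition system — 2 states:
  q0 = rec X. d.(0 + X) + 0\{a,b,c}\{b,c} | ··d··> q1
  q1 = 0 + (rec X. d.(0 + X) + 0\{a,b,c}\{b,c}) | ··d··> q1
Partition-refinement fixed point:
  B0 = {p0, p1, q0, q1}
p0 ∈ B0, q0 ∈ B0 → same block

bisimilar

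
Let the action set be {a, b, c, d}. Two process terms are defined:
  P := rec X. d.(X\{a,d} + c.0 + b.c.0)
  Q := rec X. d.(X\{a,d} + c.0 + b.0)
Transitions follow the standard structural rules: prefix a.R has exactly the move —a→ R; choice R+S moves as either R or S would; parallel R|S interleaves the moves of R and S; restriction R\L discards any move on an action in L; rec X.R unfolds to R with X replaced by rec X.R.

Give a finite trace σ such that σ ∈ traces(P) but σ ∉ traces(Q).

dbc

LTS(P): 4 reachable states
  m0 = rec X. d.(X\{a,d} + c.0 + b.c.0) :: =d=> m1
  m1 = (rec X. d.(X\{a,d} + c.0 + b.c.0))\{a,d} + c.0 + b.c.0 :: =b=> m2, =c=> m3
  m2 = c.0 :: =c=> m3
  m3 = 0 :: deadlocked
LTS(Q): 3 reachable states
  n0 = rec X. d.(X\{a,d} + c.0 + b.0) :: =d=> n1
  n1 = (rec X. d.(X\{a,d} + c.0 + b.0))\{a,d} + c.0 + b.0 :: =b=> n2, =c=> n2
  n2 = 0 :: deadlocked
Run σ = ⟨dbc⟩ on P: start {m0}
  step 1 (d): {m1}
  step 2 (b): {m2}
  step 3 (c): {m3}
  P completes σ.
Run σ = ⟨dbc⟩ on Q: start {n0}
  step 1 (d): {n1}
  step 2 (b): {n2}
  step 3 (c): ∅ (Q stuck)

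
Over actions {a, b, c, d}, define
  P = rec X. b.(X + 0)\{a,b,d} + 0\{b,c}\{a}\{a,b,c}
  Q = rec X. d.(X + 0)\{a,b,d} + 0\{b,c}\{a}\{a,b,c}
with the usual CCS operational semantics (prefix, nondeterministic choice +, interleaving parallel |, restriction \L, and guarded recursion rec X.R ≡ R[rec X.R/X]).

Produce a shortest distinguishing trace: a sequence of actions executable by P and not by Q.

P's transition system — 2 states:
  u0 = rec X. b.(X + 0)\{a,b,d} + 0\{b,c}\{a}\{a,b,c} has moves =b=> u1
  u1 = ((rec X. b.(X + 0)\{a,b,d} + 0\{b,c}\{a}\{a,b,c}) + 0)\{a,b,d} has moves ∅
Q's transition system — 2 states:
  v0 = rec X. d.(X + 0)\{a,b,d} + 0\{b,c}\{a}\{a,b,c} has moves =d=> v1
  v1 = ((rec X. d.(X + 0)\{a,b,d} + 0\{b,c}\{a}\{a,b,c}) + 0)\{a,b,d} has moves ∅
Trace ⟨b⟩ through P, begin at {u0}:
  step 1 (b): {u1}
  — P admits the full trace.
Trace ⟨b⟩ through Q, begin at {v0}:
  step 1 (b): ∅  — Q cannot continue

b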